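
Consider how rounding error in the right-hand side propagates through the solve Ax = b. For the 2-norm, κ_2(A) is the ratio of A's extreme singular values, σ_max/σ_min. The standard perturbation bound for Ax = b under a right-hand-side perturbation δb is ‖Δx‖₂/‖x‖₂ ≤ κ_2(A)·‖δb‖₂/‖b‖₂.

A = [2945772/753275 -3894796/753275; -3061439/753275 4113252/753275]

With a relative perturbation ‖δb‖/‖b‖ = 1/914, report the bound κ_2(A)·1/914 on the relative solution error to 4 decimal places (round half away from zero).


M = AᵀA = [4292504501/134940125 -5723103708/134940125; -5723103708/134940125 7630981664/134940125]. tr(M)=2384697233/26988025, det(M)=78074896/674700625
eigenvalues of AᵀA: λ = (tr ± √(tr²−4·det))/2 = 2209/25, 35344/26988025
κ_2(A) = √(λ_max/λ_min) = √((2209/25) / (35344/26988025)) = 259.7500
κ_2(A)·‖δb‖/‖b‖ = 0.2842

0.2842


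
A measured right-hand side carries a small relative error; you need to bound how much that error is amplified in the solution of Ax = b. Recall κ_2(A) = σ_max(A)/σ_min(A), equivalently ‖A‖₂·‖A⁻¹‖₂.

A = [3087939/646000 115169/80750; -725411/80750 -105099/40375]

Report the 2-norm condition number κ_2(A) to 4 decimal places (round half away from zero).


304.0000

M = AᵀA = [29905549397/288800000 1090293687/36100000; 1090293687/36100000 39755777/4512500]. tr(M)=259599353/2310400, det(M)=7890481/57760000
eigenvalues of AᵀA: λ = (tr ± √(tr²−4·det))/2 = 2809/25, 2809/2310400
σ_max=√(2809/25)=(53/5), σ_min=√(2809/2310400)=(53/1520) → κ = 304.0000


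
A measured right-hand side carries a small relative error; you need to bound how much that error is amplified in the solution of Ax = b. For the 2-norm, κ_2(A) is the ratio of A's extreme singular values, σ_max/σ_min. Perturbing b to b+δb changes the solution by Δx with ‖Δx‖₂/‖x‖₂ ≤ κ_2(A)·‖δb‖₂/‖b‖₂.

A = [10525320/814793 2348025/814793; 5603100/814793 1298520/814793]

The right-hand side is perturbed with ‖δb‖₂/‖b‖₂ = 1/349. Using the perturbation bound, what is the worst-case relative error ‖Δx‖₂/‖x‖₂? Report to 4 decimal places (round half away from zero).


0.8374

AᵀA = [491962251600/2297189041 110690145000/2297189041; 110690145000/2297189041 24911334225/2297189041]; tr = 307479825/1366561, det = 810000/1366561
eigenvalues of AᵀA: λ = (tr ± √(tr²−4·det))/2 = 225, 3600/1366561
so κ_2 = √(225 / (3600/1366561)) = 292.2500
bound on ‖Δx‖/‖x‖: κ·ε = 292.2500·1/349 = 0.8374


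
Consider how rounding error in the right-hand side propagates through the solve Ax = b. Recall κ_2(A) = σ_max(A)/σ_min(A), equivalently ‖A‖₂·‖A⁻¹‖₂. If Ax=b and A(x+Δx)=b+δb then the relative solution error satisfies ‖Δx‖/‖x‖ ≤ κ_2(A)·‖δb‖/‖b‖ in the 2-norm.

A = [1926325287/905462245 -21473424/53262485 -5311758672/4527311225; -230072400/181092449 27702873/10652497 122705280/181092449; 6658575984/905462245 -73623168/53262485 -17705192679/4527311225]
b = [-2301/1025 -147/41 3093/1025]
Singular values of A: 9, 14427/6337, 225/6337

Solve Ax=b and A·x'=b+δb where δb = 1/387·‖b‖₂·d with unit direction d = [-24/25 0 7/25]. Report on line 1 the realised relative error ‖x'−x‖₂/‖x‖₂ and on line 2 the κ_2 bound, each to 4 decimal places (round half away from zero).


largest singular value 9, smallest 225/6337
κ = σ_max/σ_min = 9/(225/6337) = 253.4800
κ_2(A)·‖δb‖/‖b‖ = 0.6550
solve Ax = b  →  x = [39.7933 -1.3588 74.5360]
‖b‖ = 5.1962, ‖x‖ = 84.5043
Δx = A⁻¹·δb where δb = 1/387·5.1962·d; ‖Δx‖ = 0.3782
relative error = 0.0045
tightness: 0.0045 against a bound of 0.6550 (unrounded ratio ≈ 0.0068)

0.0045
0.6550


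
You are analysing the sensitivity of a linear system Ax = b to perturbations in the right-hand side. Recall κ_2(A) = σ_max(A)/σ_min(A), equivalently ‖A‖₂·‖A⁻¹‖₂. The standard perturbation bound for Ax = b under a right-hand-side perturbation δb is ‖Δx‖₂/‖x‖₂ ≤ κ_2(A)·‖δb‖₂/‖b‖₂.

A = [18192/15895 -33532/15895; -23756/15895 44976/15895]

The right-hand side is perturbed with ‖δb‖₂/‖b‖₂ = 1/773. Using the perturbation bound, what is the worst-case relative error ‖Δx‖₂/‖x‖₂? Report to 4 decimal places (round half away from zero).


0.2419

AᵀA = [35811856/10106041 -67138560/10106041; -67138560/10106041 125889424/10106041]; tr = 559520/34969, det = 256/34969
λ_max, λ_min = (559520/34969 ± √313026822144/1222830961)/2 = 16, 16/34969
σ_max=√16=4, σ_min=√(16/34969)=(4/187) → κ = 187.0000
κ_2(A)·‖δb‖/‖b‖ = 0.2419


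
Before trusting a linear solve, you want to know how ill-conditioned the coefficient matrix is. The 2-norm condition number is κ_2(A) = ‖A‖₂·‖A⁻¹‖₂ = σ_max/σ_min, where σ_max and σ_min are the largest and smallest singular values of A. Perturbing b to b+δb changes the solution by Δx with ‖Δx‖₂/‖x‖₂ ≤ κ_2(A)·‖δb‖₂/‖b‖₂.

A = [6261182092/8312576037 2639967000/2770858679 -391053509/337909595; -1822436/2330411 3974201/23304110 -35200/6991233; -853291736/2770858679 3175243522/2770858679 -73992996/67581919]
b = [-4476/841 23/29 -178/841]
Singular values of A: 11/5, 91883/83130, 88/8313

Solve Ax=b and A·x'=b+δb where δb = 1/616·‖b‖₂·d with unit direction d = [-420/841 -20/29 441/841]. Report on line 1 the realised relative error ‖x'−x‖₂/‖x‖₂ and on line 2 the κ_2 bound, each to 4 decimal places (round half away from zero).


σ_max = 11/5, σ_min = 88/8313
condition number: (11/5) ÷ (88/8313) = 207.8250
perturbation bound = 207.8250·1/616 = 0.3374
solve Ax = b  →  x = [27.1088 132.8483 131.6144]
2-norm of b is 5.3852; of x, 188.9601
with δb = [-0.0044 -0.0060 0.0046], A·Δx = δb → ‖Δx‖ = 0.8258
relative error = 0.0044
realised/bound (from unrounded values) ≈ 0.0130

0.0044
0.3374


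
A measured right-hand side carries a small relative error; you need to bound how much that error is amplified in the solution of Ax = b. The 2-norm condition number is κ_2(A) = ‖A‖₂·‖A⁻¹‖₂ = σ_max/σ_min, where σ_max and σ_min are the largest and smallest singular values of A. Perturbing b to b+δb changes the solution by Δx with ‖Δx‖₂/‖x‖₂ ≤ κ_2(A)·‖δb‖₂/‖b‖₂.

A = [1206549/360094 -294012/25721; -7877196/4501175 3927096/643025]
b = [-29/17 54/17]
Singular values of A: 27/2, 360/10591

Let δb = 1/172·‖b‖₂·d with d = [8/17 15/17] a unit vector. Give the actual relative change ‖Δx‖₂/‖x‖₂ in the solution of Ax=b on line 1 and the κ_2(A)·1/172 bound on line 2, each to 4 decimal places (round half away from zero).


0.0105
2.3091

from the listed singular values, σ₁ = 27/2, σ_n = 360/10591
κ = σ_max/σ_min = (27/2)/(360/10591) = 397.1625
worst-case relative error ≤ 397.1625 × 1/172 = 2.3091
solve Ax = b  →  x = [56.4231 16.6882]
2-norm of b is 3.6056; of x, 58.8393
Δx = A⁻¹·δb where δb = 1/172·3.6056·d; ‖Δx‖ = 0.6167
realised ‖Δx‖/‖x‖ = 0.0105
tightness: 0.0105 against a bound of 2.3091 (unrounded ratio ≈ 0.0045)


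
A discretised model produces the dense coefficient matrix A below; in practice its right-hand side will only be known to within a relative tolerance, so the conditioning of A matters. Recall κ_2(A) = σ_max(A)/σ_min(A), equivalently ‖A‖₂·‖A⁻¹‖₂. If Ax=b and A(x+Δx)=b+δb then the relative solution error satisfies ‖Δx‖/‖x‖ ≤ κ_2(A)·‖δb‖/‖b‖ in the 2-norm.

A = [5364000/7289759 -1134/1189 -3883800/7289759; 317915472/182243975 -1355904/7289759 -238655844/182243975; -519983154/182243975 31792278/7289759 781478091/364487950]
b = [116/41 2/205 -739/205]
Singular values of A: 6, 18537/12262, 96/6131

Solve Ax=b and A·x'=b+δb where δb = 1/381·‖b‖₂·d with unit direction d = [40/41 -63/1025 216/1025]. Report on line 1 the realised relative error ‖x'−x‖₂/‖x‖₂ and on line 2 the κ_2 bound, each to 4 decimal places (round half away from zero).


largest singular value 6, smallest 96/6131
κ_2(A) = 6 / (96/6131) = 383.1875
bound on ‖Δx‖/‖x‖: κ·ε = 383.1875·1/381 = 1.0057
solve Ax = b  →  x = [76.6221 -0.9390 102.1949]
2-norm of b is 4.5826; of x, 127.7326
with δb = [0.0117 -0.0007 0.0025], A·Δx = δb → ‖Δx‖ = 0.7681
dividing the unrounded norms, ‖Δx‖/‖x‖ = 0.0060
realised/bound (from unrounded values) ≈ 0.0060

0.0060
1.0057


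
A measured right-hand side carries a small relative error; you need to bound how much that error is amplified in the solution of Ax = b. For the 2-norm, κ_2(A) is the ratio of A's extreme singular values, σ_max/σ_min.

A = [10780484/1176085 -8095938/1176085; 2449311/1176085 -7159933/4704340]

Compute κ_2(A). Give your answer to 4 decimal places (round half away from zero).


form AᵀA = [72705508417/822829225 -218113874451/3291316900; -218113874451/3291316900 654355760953/13165267600] with trace 72705755825/526610704 and determinant 4879681/32913169
solving λ² − 72705755825/526610704·λ + 4879681/32913169 = 0 gives λ = 2209/16, 35344/32913169
so κ_2 = √((2209/16) / (35344/32913169)) = 358.5625

358.5625


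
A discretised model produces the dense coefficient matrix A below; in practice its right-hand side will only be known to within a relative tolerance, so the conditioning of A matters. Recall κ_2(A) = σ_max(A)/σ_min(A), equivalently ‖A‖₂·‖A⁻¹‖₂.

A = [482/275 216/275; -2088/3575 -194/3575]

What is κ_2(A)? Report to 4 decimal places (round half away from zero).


AᵀA = [69796/20449 28800/20449; 28800/20449 12676/20449]; tr = 488/121, det = 16/121
solving λ² − 488/121·λ + 16/121 = 0 gives λ = 4, 4/121
so κ_2 = √(4 / (4/121)) = 11.0000

11.0000


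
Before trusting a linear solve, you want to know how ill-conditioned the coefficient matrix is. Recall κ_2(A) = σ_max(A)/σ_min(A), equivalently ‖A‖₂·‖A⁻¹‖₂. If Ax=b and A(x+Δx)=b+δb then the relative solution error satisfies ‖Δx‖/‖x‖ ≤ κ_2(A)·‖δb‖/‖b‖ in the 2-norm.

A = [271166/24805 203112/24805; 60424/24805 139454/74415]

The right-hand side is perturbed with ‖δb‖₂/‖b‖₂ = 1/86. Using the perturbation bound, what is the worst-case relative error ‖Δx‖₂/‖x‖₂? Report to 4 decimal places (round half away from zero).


form AᵀA = [45914372/366025 103306112/1098075; 103306112/1098075 232443652/3294225] with trace 25826920/131769 and determinant 38416/131769
char-poly roots: 196 and 196/131769
so κ_2 = √(196 / (196/131769)) = 363.0000
bound on ‖Δx‖/‖x‖: κ·ε = 363.0000·1/86 = 4.2209

4.2209


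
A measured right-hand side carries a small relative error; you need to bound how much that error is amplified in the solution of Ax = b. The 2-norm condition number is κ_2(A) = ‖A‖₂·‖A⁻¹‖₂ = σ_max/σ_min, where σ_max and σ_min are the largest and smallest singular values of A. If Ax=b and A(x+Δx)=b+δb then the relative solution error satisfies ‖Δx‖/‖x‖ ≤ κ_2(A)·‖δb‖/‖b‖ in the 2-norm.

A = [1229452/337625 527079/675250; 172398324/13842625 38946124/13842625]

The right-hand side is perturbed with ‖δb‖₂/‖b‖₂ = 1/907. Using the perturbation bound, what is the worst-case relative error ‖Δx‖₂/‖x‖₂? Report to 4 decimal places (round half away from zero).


M = AᵀA = [51619362240544/306589227025 2322849891474/61317845405; 2322849891474/61317845405 10454727565009/1226356908100]. tr(M)=25809896077/145908020, det(M)=1251602884/4559625625
λ_max, λ_min = (25809896077/145908020 ± √16653184007162881413249/532228757508010000)/2 = 17689/100, 283024/182385025
σ_max=√(17689/100)=(133/10), σ_min=√(283024/182385025)=(532/13505) → κ = 337.6250
bound on ‖Δx‖/‖x‖: κ·ε = 337.6250·1/907 = 0.3722

0.3722


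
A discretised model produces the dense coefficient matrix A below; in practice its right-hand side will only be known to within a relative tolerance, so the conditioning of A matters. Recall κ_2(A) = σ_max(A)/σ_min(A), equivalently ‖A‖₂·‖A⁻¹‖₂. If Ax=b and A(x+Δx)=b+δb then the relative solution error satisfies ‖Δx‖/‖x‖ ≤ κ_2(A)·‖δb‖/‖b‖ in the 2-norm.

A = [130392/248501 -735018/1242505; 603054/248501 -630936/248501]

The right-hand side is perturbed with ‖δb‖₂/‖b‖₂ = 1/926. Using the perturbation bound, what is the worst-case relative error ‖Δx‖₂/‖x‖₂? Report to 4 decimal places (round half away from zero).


0.1354

M = AᵀA = [226458180/36735721 -1188746496/183678605; -1188746496/183678605 6241676004/918393025]. tr(M)=14153544/1092025, det(M)=11664/1092025
char-poly roots: 324/25 and 36/43681
κ = σ_max/σ_min = (18/5)/(6/209) = 125.4000
bound on ‖Δx‖/‖x‖: κ·ε = 125.4000·1/926 = 0.1354


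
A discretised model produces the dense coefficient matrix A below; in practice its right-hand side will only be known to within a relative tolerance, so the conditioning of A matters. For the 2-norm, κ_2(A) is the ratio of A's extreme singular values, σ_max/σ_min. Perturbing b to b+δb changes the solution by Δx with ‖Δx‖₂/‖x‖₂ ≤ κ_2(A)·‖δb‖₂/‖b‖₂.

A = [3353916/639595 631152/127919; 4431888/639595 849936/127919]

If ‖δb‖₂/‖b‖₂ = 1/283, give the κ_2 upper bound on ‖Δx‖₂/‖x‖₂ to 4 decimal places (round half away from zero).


M = AᵀA = [1235615351184/16363270561 1176730390080/16363270561; 1176730390080/16363270561 1120744051200/16363270561]. tr(M)=2801854224/19456921, det(M)=8294400/19456921
char-poly roots: 144 and 57600/19456921
κ_2(A) = √(λ_max/λ_min) = √(144 / (57600/19456921)) = 220.5500
bound on ‖Δx‖/‖x‖: κ·ε = 220.5500·1/283 = 0.7793

0.7793


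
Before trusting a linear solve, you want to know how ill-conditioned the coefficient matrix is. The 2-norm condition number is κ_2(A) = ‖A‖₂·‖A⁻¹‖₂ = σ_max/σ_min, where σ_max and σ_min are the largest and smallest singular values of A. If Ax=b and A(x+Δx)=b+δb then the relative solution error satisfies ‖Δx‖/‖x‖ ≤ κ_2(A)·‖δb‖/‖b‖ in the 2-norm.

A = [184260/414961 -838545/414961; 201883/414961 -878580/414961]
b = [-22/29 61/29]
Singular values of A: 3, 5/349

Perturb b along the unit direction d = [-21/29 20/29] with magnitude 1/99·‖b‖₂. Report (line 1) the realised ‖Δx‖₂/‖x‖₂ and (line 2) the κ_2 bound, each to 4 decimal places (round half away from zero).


0.0113
2.1152

largest singular value 3, smallest 5/349
κ = σ_max/σ_min = 3/(5/349) = 209.4000
worst-case relative error ≤ 209.4000 × 1/99 = 2.1152
solve Ax = b  →  x = [136.2683 30.3187]
‖b‖₂ = 2.2361 and ‖x‖₂ = 139.6004
re-solving with b+δb shifts x by Δx of norm 1.5765
realised ‖Δx‖/‖x‖ = 0.0113
realised/bound (from unrounded values) ≈ 0.0053


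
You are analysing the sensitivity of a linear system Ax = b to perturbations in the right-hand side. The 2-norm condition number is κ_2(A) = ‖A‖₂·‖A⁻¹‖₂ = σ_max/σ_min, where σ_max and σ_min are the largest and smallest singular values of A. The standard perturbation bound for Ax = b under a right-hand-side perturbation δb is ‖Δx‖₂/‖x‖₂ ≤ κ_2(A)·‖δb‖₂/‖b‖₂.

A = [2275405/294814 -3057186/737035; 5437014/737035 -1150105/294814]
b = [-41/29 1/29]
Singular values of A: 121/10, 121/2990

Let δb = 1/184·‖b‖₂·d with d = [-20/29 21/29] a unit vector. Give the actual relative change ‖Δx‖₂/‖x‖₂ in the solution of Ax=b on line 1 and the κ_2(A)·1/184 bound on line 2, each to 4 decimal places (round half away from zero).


0.0077
1.6250

largest singular value 121/10, smallest 121/2990
condition number: (121/10) ÷ (121/2990) = 299.0000
worst-case relative error ≤ 299.0000 × 1/184 = 1.6250
solve Ax = b  →  x = [11.5557 21.8425]
‖b‖ = 1.4142, ‖x‖ = 24.7109
Δx = A⁻¹·δb where δb = 1/184·1.4142·d; ‖Δx‖ = 0.1899
relative error = 0.0077
realised/bound (from unrounded values) ≈ 0.0047


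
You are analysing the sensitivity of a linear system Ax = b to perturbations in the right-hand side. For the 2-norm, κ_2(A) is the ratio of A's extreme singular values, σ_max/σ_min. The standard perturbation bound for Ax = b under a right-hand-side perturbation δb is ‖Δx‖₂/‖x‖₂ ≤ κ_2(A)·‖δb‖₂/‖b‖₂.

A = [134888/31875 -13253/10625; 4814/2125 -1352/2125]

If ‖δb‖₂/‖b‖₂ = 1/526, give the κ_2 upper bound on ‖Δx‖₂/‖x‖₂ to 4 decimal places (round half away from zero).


0.3565

AᵀA = [81000196/3515625 -7874776/1171875; -7874776/1171875 765881/390625]; tr = 140629/5625, det = 4/225
solving λ² − 140629/5625·λ + 4/225 = 0 gives λ = 25, 4/5625
so κ_2 = √(25 / (4/5625)) = 187.5000
bound on ‖Δx‖/‖x‖: κ·ε = 187.5000·1/526 = 0.3565


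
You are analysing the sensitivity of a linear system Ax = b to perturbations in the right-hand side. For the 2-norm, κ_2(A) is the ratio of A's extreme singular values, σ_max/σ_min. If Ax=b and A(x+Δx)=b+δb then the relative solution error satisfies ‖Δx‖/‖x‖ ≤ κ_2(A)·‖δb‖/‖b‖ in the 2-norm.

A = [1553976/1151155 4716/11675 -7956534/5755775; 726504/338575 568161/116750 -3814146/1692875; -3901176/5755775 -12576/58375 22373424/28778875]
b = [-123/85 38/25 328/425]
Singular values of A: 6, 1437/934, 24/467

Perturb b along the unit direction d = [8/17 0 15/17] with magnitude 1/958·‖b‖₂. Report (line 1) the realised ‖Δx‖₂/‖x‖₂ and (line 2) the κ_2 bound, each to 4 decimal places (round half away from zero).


0.0347
0.1219

σ_max = 6, σ_min = 24/467
κ_2(A) = 6 / (24/467) = 116.7500
bound on ‖Δx‖/‖x‖: κ·ε = 116.7500·1/958 = 0.1219
solve Ax = b  →  x = [-0.6482 0.9133 0.6806]
2-norm of b is 2.2361; of x, 1.3106
δb = ε·‖b‖·d = [0.0011 0.0000 0.0021]; solving A·Δx = δb gives ‖Δx‖ = 0.0454
realised ‖Δx‖/‖x‖ = 0.0347
so the bound overstates the realised error by a factor of ≈ 3.5166 (computed from the unrounded values)


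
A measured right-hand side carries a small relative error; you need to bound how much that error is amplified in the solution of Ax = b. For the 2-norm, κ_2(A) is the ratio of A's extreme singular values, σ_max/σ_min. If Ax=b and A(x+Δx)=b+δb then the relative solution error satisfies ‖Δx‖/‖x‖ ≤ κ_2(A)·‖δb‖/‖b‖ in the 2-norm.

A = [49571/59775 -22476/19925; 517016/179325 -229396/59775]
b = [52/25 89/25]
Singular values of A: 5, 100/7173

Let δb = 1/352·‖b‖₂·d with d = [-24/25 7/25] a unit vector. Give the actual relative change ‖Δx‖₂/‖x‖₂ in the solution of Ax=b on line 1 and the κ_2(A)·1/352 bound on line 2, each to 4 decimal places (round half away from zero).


0.0117
1.0189

σ_max = 5, σ_min = 100/7173
κ_2(A) = 5 / (100/7173) = 358.6500
κ_2(A)·‖δb‖/‖b‖ = 1.0189
solve Ax = b  →  x = [-56.9040 -43.6780]
2-norm of b is 4.1231; of x, 71.7345
re-solving with b+δb shifts x by Δx of norm 0.8402
realised ‖Δx‖/‖x‖ = 0.0117
so the bound overstates the realised error by a factor of ≈ 86.9908 (computed from the unrounded values)


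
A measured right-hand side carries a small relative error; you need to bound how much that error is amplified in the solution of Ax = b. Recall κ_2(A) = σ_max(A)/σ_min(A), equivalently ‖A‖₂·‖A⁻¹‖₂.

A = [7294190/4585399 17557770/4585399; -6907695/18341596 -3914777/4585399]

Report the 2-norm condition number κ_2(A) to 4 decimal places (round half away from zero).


215.0750

AᵀA = [534800460625/200127390736 320833389015/50031847684; 320833389015/50031847684 192504917509/12507961921]; tr = 21389817401/1184185744, det = 2088025/296046436
solving λ² − 21389817401/1184185744·λ + 2088025/296046436 = 0 gives λ = 289/16, 28900/74011609
κ = σ_max/σ_min = (17/4)/(170/8603) = 215.0750


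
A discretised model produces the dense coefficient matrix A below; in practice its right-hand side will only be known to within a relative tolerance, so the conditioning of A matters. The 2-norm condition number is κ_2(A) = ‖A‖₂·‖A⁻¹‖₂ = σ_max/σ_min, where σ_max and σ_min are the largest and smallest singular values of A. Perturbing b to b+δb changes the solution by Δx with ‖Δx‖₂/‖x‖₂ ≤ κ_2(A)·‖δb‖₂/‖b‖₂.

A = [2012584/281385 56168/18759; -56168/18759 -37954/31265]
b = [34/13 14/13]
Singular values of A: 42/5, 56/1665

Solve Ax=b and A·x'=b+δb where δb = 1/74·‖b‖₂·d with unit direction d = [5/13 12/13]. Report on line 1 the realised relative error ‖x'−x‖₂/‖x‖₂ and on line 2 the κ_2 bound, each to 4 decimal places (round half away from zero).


from the listed singular values, σ₁ = 42/5, σ_n = 56/1665
κ_2(A) = (42/5) / (56/1665) = 249.7500
worst-case relative error ≤ 249.7500 × 1/74 = 3.3750
solve Ax = b  →  x = [-22.6511 54.9817]
‖b‖ = 2.8284, ‖x‖ = 59.4648
δb = ε·‖b‖·d = [0.0147 0.0353]; solving A·Δx = δb gives ‖Δx‖ = 1.1364
relative error = 0.0191
tightness: 0.0191 against a bound of 3.3750 (unrounded ratio ≈ 0.0057)

0.0191
3.3750


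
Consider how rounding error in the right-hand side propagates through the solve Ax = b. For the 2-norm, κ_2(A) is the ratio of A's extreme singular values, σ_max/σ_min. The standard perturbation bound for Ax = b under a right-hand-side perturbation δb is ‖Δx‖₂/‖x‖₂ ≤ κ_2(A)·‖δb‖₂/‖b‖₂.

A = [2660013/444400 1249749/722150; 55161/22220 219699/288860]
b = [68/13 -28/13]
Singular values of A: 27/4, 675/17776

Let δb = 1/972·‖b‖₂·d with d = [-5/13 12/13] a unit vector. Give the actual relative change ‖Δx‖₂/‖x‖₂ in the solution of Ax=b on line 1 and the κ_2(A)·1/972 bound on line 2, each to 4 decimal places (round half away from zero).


σ_max = 27/4, σ_min = 675/17776
condition number: (27/4) ÷ (675/17776) = 177.7600
worst-case relative error ≤ 177.7600 × 1/972 = 0.1829
solve Ax = b  →  x = [30.0639 -100.9598]
‖b‖₂ = 5.6569 and ‖x‖₂ = 105.3409
Δx = A⁻¹·δb where δb = 1/972·5.6569·d; ‖Δx‖ = 0.1533
relative error = 0.0015
tightness: 0.0015 against a bound of 0.1829 (unrounded ratio ≈ 0.0080)

0.0015
0.1829


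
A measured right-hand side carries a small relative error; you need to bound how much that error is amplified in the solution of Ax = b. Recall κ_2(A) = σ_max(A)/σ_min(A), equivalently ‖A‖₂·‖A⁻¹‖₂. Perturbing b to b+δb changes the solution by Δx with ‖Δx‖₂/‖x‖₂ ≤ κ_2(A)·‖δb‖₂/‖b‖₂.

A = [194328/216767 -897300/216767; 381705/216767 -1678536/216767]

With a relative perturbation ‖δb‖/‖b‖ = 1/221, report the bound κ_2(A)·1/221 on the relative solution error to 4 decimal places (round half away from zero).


AᵀA = [634816881/162588001 -2820332520/162588001; -2820332520/162588001 12535053264/162588001]; tr = 7834545/96721, det = 11664/96721
eigenvalues of AᵀA: λ = (tr ± √(tr²−4·det))/2 = 81, 144/96721
κ_2(A) = √(λ_max/λ_min) = √(81 / (144/96721)) = 233.2500
bound on ‖Δx‖/‖x‖: κ·ε = 233.2500·1/221 = 1.0554

1.0554


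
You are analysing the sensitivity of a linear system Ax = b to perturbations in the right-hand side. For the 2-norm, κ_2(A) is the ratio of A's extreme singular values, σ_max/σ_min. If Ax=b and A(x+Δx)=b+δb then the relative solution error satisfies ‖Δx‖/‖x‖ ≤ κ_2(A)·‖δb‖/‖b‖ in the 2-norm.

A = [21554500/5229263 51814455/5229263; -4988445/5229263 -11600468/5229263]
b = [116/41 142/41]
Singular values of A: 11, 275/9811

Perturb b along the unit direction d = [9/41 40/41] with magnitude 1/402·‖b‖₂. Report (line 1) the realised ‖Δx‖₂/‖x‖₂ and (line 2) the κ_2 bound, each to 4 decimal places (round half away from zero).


σ_max = 11, σ_min = 275/9811
κ = σ_max/σ_min = 11/(275/9811) = 392.4400
worst-case relative error ≤ 392.4400 × 1/402 = 0.9762
solve Ax = b  →  x = [-131.6582 55.0545]
2-norm of b is 4.4721; of x, 142.7056
with δb = [0.0024 0.0109], A·Δx = δb → ‖Δx‖ = 0.3969
realised ‖Δx‖/‖x‖ = 0.0028
tightness: 0.0028 against a bound of 0.9762 (unrounded ratio ≈ 0.0028)

0.0028
0.9762


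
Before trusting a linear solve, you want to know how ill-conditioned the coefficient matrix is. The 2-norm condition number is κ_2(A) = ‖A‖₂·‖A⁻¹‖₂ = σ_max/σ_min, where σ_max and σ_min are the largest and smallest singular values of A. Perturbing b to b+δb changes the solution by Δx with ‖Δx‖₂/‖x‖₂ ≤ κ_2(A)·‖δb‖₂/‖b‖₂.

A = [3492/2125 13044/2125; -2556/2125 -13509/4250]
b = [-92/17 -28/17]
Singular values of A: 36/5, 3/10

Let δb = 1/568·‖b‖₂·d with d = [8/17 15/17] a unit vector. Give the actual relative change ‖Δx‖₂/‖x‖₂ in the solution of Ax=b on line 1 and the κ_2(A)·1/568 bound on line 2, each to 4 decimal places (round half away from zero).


σ_max = 36/5, σ_min = 3/10
κ_2(A) = (36/5) / (3/10) = 24.0000
perturbation bound = 24.0000·1/568 = 0.0423
solve Ax = b  →  x = [12.6444 -4.2667]
‖b‖₂ = 5.6569 and ‖x‖₂ = 13.3449
re-solving with b+δb shifts x by Δx of norm 0.0332
realised ‖Δx‖/‖x‖ = 0.0025
tightness: 0.0025 against a bound of 0.0423 (unrounded ratio ≈ 0.0589)

0.0025
0.0423


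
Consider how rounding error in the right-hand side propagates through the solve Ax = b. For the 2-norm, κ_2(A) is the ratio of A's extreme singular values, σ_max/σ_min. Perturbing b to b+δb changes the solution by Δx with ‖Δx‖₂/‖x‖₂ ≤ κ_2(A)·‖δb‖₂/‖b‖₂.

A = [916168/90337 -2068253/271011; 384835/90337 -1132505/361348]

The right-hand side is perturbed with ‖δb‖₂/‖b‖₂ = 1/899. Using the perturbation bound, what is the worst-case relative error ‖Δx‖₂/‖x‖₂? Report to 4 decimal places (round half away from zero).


0.2899

M = AᵀA = [5842969121/48288601 -52585512089/579463212; -52585512089/579463212 473288968801/6953558544]. tr(M)=1314676522225/6953558544, det(M)=228765625/434597409
λ_max, λ_min = (1314676522225/6953558544 ± √1728272551038978214950625/48351976424835399936)/2 = 3025/16, 1210000/434597409
so κ_2 = √((3025/16) / (1210000/434597409)) = 260.5875
bound on ‖Δx‖/‖x‖: κ·ε = 260.5875·1/899 = 0.2899


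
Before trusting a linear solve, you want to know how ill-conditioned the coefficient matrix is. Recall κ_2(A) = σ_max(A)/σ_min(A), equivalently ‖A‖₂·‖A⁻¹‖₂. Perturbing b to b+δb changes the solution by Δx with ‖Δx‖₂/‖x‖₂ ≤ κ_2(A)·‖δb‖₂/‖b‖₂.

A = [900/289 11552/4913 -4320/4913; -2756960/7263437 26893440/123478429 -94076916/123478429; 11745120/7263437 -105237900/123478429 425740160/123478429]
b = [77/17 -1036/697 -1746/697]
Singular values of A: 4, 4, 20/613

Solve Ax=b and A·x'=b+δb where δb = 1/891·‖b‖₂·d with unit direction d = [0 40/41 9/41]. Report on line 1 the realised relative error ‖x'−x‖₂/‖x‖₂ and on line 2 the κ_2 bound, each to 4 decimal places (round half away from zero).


0.0030
0.1376

σ_max = 4, σ_min = 20/613
κ = σ_max/σ_min = 4/(20/613) = 122.6000
worst-case relative error ≤ 122.6000 × 1/891 = 0.1376
solve Ax = b  →  x = [29.5088 -46.9429 -26.1696]
‖b‖ = 5.3852, ‖x‖ = 61.3127
Δx = A⁻¹·δb where δb = 1/891·5.3852·d; ‖Δx‖ = 0.1852
realised ‖Δx‖/‖x‖ = 0.0030
so the bound overstates the realised error by a factor of ≈ 45.5420 (computed from the unrounded values)


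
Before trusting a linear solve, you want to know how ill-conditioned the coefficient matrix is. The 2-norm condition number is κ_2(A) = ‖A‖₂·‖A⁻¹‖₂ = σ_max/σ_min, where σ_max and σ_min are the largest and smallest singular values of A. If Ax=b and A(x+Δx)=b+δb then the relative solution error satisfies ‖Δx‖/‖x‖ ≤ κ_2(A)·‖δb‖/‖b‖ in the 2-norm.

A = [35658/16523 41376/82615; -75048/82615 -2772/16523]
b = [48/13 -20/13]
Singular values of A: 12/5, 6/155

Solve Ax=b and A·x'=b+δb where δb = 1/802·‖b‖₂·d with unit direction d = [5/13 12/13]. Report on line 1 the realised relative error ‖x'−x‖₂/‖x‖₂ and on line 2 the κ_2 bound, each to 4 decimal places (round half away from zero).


σ_max = 12/5, σ_min = 6/155
κ_2(A) = (12/5) / (6/155) = 62.0000
κ_2(A)·‖δb‖/‖b‖ = 0.0773
solve Ax = b  →  x = [1.6260 0.3659]
‖b‖₂ = 4.0000 and ‖x‖₂ = 1.6667
Δx = A⁻¹·δb where δb = 1/802·4.0000·d; ‖Δx‖ = 0.1288
realised ‖Δx‖/‖x‖ = 0.0773
so the bound is sharp here: realised error equals the bound

0.0773
0.0773


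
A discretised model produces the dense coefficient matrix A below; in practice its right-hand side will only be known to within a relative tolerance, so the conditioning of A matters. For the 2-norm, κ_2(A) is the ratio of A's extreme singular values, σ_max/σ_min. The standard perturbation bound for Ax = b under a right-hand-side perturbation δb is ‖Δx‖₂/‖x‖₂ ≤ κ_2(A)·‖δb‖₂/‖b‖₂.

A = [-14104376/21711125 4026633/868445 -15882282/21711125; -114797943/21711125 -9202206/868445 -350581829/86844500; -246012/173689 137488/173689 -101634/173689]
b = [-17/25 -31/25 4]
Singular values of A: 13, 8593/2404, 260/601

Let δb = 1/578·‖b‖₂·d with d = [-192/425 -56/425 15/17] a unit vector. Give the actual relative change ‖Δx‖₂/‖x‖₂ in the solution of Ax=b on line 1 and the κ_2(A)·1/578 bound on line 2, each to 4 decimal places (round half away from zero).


largest singular value 13, smallest 260/601
κ = σ_max/σ_min = 13/(260/601) = 30.0500
perturbation bound = 30.0500·1/578 = 0.0520
solve Ax = b  →  x = [-5.7162 0.1995 7.2705]
2-norm of b is 4.2426; of x, 9.2507
re-solving with b+δb shifts x by Δx of norm 0.0170
realised ‖Δx‖/‖x‖ = 0.0018
realised/bound (from unrounded values) ≈ 0.0353

0.0018
0.0520


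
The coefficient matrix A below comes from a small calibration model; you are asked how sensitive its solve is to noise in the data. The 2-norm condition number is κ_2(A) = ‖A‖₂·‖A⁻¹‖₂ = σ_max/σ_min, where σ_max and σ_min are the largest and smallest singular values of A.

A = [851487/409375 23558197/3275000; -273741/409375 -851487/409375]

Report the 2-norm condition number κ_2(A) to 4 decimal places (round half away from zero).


125.7600

AᵀA = [1279942794/268140625 35078709939/2145125000; 35078709939/2145125000 962224916809/17161000000]; tr = 1670626009/27457600, det = 257049/1098304
solving λ² − 1670626009/27457600·λ + 257049/1098304 = 0 gives λ = 1521/25, 4225/1098304
κ = σ_max/σ_min = (39/5)/(65/1048) = 125.7600


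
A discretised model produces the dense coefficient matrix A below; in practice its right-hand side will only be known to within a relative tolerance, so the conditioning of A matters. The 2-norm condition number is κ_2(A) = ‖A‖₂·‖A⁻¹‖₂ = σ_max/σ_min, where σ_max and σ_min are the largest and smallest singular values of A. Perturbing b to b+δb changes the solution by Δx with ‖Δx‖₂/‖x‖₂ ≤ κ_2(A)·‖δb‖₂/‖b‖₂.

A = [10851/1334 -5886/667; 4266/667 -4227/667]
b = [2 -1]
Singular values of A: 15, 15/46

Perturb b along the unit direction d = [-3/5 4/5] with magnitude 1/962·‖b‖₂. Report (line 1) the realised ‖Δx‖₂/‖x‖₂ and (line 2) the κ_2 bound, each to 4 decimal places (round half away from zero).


0.0012
0.0478

from the listed singular values, σ₁ = 15, σ_n = 15/46
κ = σ_max/σ_min = 15/(15/46) = 46.0000
perturbation bound = 46.0000·1/962 = 0.0478
solve Ax = b  →  x = [-4.3954 -4.2782]
2-norm of b is 2.2361; of x, 6.1337
Δx = A⁻¹·δb where δb = 1/962·2.2361·d; ‖Δx‖ = 0.0071
relative error = 0.0012
realised/bound (from unrounded values) ≈ 0.0243


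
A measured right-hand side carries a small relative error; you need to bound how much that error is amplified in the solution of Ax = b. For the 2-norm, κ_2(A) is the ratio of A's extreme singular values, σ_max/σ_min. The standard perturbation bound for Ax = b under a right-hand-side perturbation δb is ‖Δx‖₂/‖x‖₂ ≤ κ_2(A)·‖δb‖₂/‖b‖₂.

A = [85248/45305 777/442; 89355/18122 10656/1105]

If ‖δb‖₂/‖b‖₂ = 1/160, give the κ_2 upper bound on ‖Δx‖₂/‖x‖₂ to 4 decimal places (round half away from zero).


0.0813

AᵀA = [136036161/4884100 12419568/244205; 12419568/244205 469294569/4884100]; tr = 209457/1690, det = 151807041/1690000
char-poly roots: 12321/100 and 12321/16900
σ_max=√(12321/100)=(111/10), σ_min=√(12321/16900)=(111/130) → κ = 13.0000
bound on ‖Δx‖/‖x‖: κ·ε = 13.0000·1/160 = 0.0813


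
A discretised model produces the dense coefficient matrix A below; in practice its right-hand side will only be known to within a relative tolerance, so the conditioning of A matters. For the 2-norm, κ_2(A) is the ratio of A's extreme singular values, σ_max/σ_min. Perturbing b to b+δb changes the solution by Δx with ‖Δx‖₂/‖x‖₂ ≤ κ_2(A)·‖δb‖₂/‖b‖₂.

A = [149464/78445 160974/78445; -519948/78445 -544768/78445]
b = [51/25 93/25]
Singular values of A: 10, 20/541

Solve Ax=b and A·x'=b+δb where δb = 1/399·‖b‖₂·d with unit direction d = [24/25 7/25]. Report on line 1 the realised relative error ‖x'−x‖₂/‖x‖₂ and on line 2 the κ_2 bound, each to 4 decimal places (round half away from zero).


0.0035
0.6779

largest singular value 10, smallest 20/541
κ = σ_max/σ_min = 10/(20/541) = 270.5000
κ_2(A)·‖δb‖/‖b‖ = 0.6779
solve Ax = b  →  x = [-58.9707 55.7483]
‖b‖ = 4.2426, ‖x‖ = 81.1506
re-solving with b+δb shifts x by Δx of norm 0.2876
relative error = 0.0035
so the bound overstates the realised error by a factor of ≈ 191.2737 (computed from the unrounded values)


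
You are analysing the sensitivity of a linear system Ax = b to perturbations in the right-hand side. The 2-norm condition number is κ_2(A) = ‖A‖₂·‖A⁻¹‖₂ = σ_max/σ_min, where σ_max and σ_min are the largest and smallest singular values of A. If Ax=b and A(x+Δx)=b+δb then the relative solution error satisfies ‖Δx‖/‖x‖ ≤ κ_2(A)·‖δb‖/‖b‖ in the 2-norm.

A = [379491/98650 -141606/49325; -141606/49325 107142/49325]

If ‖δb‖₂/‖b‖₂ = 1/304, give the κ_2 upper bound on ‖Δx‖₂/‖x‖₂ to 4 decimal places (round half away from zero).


AᵀA = [8968898241/389272900 -1681642053/97318225; -1681642053/97318225 1261266696/97318225]; tr = 560558601/15570916, det = 50625/3892729
λ_max, λ_min = (560558601/15570916 ± √314213332713117201/242453425079056)/2 = 36, 5625/15570916
κ_2(A) = √(λ_max/λ_min) = √(36 / (5625/15570916)) = 315.6800
κ_2(A)·‖δb‖/‖b‖ = 1.0384

1.0384


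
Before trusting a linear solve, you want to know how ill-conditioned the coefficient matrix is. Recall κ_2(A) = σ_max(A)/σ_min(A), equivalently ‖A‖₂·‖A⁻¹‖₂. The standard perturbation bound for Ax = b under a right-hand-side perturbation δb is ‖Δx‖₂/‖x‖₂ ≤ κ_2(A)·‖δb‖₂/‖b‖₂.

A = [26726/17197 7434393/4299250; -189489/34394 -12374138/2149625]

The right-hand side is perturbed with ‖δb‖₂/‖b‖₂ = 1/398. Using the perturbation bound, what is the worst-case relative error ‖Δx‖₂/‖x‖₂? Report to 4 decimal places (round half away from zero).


M = AᵀA = [38763197425/1182947236 50869092456/1478684045; 50869092456/1478684045 1068395782801/29573680900]. tr(M)=1211341093/17582450, det(M)=47458321/140659600
char-poly roots: 6889/100 and 6889/1406596
κ = σ_max/σ_min = (83/10)/(83/1186) = 118.6000
bound on ‖Δx‖/‖x‖: κ·ε = 118.6000·1/398 = 0.2980

0.2980


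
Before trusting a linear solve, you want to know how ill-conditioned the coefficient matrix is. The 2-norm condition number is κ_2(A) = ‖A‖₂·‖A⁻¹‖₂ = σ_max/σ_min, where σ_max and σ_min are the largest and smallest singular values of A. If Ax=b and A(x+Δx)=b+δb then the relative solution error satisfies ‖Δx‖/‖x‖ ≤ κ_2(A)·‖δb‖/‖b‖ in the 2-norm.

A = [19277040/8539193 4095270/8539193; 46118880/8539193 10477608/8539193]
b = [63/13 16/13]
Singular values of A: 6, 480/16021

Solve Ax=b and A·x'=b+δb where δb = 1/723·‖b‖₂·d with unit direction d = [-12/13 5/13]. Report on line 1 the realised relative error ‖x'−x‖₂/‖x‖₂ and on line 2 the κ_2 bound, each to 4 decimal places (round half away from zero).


largest singular value 6, smallest 480/16021
κ_2(A) = 6 / (480/16021) = 200.2625
bound on ‖Δx‖/‖x‖: κ·ε = 200.2625·1/723 = 0.2770
solve Ax = b  →  x = [29.7945 -130.1423]
2-norm of b is 5.0000; of x, 133.5093
re-solving with b+δb shifts x by Δx of norm 0.2308
dividing the unrounded norms, ‖Δx‖/‖x‖ = 0.0017
tightness: 0.0017 against a bound of 0.2770 (unrounded ratio ≈ 0.0062)

0.0017
0.2770


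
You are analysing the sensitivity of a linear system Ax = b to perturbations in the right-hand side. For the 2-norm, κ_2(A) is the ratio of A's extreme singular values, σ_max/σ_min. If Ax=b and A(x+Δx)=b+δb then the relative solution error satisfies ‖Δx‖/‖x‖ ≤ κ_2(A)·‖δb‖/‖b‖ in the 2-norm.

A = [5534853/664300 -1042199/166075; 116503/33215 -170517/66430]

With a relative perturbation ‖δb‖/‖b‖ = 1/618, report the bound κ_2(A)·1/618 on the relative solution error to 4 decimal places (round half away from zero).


0.3307

AᵀA = [213395132161/2611210000 -40010090913/652802500; -40010090913/652802500 30009563341/652802500]; tr = 13337335421/104448400, det = 163047361/417793600
eigenvalues of AᵀA: λ = (tr ± √(tr²−4·det))/2 = 12769/100, 12769/4177936
so κ_2 = √((12769/100) / (12769/4177936)) = 204.4000
perturbation bound = 204.4000·1/618 = 0.3307


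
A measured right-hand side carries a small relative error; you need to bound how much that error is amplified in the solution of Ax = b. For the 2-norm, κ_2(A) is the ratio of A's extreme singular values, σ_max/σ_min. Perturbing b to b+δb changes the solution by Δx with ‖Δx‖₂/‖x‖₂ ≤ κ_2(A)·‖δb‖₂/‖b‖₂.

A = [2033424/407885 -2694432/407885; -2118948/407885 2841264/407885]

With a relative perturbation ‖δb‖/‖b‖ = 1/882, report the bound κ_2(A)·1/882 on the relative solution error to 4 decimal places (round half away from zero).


form AᵀA = [2051071056/39564845 -2734699968/39564845; -2734699968/39564845 3646312704/39564845] with trace 1139476752/7912969 and determinant 1327104/7912969
solving λ² − 1139476752/7912969·λ + 1327104/7912969 = 0 gives λ = 144, 9216/7912969
κ_2(A) = √(λ_max/λ_min) = √(144 / (9216/7912969)) = 351.6250
κ_2(A)·‖δb‖/‖b‖ = 0.3987

0.3987


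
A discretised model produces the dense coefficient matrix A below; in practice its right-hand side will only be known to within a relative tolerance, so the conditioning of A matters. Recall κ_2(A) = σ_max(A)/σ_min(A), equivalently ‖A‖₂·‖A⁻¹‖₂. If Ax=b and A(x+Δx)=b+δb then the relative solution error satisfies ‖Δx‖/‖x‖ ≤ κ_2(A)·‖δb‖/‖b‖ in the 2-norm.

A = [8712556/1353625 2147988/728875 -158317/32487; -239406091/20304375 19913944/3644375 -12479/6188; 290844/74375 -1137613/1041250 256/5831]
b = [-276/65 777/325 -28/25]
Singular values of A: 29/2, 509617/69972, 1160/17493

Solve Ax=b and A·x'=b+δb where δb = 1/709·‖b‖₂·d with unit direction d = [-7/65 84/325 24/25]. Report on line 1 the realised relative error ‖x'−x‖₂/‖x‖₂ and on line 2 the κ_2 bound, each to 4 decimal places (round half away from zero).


0.2145
0.3084

σ_max = 29/2, σ_min = 1160/17493
κ = σ_max/σ_min = (29/2)/(1160/17493) = 218.6625
worst-case relative error ≤ 218.6625 × 1/709 = 0.3084
solve Ax = b  →  x = [-0.3444 -0.1955 0.2983]
‖b‖ = 5.0000, ‖x‖ = 0.4958
with δb = [-0.0008 0.0018 0.0068], A·Δx = δb → ‖Δx‖ = 0.1063
realised ‖Δx‖/‖x‖ = 0.2145
so the bound overstates the realised error by a factor of ≈ 1.4377 (computed from the unrounded values)
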